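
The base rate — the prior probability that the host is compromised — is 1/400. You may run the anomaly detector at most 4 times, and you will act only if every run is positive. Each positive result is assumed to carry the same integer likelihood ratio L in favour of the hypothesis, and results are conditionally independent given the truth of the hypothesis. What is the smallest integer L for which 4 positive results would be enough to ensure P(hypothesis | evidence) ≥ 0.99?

15

Prior odds = 0.0025/0.9975 = 1/399.
Target odds = 0.99/0.01 = 99.
Need L⁴ ≥ 99 ÷ (1/399) = 39501.
14⁴ = 38416 < 39501 ≤ 50625 = 15⁴, so L = 15.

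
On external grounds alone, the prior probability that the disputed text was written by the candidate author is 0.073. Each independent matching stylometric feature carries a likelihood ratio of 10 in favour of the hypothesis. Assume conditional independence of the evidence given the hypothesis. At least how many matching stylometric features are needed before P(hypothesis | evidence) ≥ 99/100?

4

Prior odds: 0.073 ÷ 0.927 = 73/927.
Likelihood ratio per matching stylometric feature = 10.
Target posterior odds = 0.99/0.01 = 99.
Need (73/927) × 10ⁿ ≥ 99, i.e. 10ⁿ ≥ 91773/73.
10³ = 1000 falls short of 91773/73 but 10⁴ = 10000 reaches it, so n = 4.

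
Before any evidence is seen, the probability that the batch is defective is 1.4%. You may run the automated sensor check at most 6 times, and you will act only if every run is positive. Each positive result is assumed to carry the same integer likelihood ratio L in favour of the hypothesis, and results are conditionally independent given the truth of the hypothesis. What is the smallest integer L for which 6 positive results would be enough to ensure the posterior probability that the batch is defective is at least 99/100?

Prior odds = 0.014/0.986 = 7/493.
Target odds = 0.99/0.01 = 99.
Need L⁶ ≥ 99 ÷ (7/493) = 48807/7.
4⁶ = 4096 < 48807/7 ≤ 15625 = 5⁶, so L = 5.

5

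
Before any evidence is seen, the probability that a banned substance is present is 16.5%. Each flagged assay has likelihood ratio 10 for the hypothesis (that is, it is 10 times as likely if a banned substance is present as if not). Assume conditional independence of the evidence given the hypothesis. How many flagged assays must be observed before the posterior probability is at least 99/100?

Prior odds = 0.165/0.835 = 33/167.
Likelihood ratio per flagged assay = 10.
Target posterior odds = 0.99/0.01 = 99.
Require 10ⁿ ≥ 99 ÷ (33/167) = 501.
10² = 100 falls short of 501 but 10³ = 1000 reaches it, so n = 3.

3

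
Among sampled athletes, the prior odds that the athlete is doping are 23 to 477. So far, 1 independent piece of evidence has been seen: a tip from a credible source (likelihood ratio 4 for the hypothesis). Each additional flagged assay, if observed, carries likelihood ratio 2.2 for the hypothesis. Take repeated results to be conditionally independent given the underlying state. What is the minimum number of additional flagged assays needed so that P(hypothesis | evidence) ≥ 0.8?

Prior odds = 23/477.
Bayes factor of the evidence already in hand = 4.
Odds after that evidence = (23/477) × 4 = 92/477.
Target odds = 0.8/0.2 = 4.
Need 2.2ⁿ ≥ 4 ÷ (92/477) = 477/23.
2.2³ = 10.648 falls short of 477/23 but 2.2⁴ = 23.4256 reaches it, so n = 4.

4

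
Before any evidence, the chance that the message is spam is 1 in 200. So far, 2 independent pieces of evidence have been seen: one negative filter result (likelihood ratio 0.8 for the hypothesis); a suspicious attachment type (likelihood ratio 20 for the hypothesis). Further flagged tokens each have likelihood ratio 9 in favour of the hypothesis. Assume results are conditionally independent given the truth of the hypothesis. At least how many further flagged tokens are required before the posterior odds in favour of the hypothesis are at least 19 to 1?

Prior odds = 0.005/0.995 = 1/199.
Combined Bayes factor of the evidence already in hand = 0.8 × 20 = 16.
Odds after that evidence = (1/199) × 16 = 16/199.
Target odds = 19.
Need 9ⁿ ≥ 19 ÷ (16/199) = 236.3125.
9² = 81 falls short of 236.3125 but 9³ = 729 reaches it, so n = 3.

3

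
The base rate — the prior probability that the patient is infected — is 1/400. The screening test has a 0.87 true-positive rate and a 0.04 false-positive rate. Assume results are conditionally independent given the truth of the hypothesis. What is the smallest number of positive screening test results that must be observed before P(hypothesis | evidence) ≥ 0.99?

Prior odds = 0.0025/0.9975 = 1/399.
Likelihood ratio of a positive result = 0.87/0.04 = 21.75.
Target posterior odds = 0.99/0.01 = 99.
Need (1/399) × 21.75ⁿ ≥ 99, i.e. 21.75ⁿ ≥ 39501.
21.75³ = 658503/64 falls short of 39501 but 21.75⁴ = 57289761/256 reaches it, so n = 4.

4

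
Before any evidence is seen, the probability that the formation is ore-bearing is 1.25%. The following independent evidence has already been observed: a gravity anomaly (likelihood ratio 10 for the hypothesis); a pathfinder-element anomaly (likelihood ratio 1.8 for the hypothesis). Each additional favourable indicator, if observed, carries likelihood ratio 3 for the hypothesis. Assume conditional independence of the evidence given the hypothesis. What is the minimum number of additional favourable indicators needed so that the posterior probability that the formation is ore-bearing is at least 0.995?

Prior odds = 0.0125/0.9875 = 1/79.
Combined Bayes factor of the evidence already in hand = 10 × 1.8 = 18.
Odds after that evidence = (1/79) × 18 = 18/79.
Target odds = 0.995/0.005 = 199.
Need 3ⁿ ≥ 199 ÷ (18/79) = 15721/18.
3⁶ = 729 falls short of 15721/18 but 3⁷ = 2187 reaches it, so n = 7.

7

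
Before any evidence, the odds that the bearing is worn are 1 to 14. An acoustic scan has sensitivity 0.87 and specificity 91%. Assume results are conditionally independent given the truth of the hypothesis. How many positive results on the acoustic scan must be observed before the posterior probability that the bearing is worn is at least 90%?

3

Prior odds = 1/14.
False-positive rate = 1 − 0.91 = 0.09; likelihood ratio of a positive = 0.87/0.09 = 29/3.
Target odds: 0.9 ÷ 0.1 = 9.
Require (29/3)ⁿ ≥ 9 ÷ (1/14) = 126.
(29/3)² = 841/9 falls short of 126 but (29/3)³ = 24389/27 reaches it, so n = 3.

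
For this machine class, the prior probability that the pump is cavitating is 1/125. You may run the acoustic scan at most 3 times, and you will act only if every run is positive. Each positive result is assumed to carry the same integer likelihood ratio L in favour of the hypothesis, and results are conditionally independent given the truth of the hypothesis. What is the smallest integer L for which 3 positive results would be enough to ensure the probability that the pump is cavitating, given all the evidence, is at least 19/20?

Prior odds = 0.008/0.992 = 1/124.
Target odds = 0.95/0.05 = 19.
Need L³ ≥ 19 ÷ (1/124) = 2356.
13³ = 2197 < 2356 ≤ 2744 = 14³, so L = 14.

14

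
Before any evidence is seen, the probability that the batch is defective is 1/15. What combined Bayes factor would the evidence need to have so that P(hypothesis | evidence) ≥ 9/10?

Prior odds = (1/15)/(14/15) = 1/14.
Target odds = 0.9/0.1 = 9.
Required Bayes factor = 9 ÷ (1/14) = 126.

126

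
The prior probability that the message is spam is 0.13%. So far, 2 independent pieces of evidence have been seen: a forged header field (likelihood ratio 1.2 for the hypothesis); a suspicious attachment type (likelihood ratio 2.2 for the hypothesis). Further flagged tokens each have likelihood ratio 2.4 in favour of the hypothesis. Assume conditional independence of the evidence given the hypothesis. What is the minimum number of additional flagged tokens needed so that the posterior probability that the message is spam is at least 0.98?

11

Prior odds = 0.0013/0.9987 = 13/9987.
Combined Bayes factor of the evidence already in hand = 1.2 × 2.2 = 2.64.
Odds after that evidence = (13/9987) × 2.64 = 286/83225.
Target odds = 0.98/0.02 = 49.
Need 2.4ⁿ ≥ 49 ÷ (286/83225) = 4078025/286.
2.4¹⁰ ≈6340.34 falls short of 4078025/286 but 2.4¹¹ ≈15216.8 reaches it, so n = 11.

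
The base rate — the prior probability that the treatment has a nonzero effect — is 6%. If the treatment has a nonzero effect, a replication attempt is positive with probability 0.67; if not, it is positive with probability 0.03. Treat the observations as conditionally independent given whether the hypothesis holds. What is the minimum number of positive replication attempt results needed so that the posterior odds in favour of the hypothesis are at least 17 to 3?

2

Prior odds = 0.06/0.94 = 3/47.
Likelihood ratio of a positive = 0.67/0.03 = 67/3.
Target odds = 17/3.
Need (3/47) × (67/3)ⁿ ≥ 17/3, i.e. (67/3)ⁿ ≥ 799/9.
(67/3)¹ = 67/3 falls short of 799/9 but (67/3)² = 4489/9 reaches it, so n = 2.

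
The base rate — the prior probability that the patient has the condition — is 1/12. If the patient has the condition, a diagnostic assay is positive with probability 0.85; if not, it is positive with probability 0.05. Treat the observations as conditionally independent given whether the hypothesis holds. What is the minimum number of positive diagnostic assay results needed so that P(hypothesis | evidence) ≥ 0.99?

Prior odds = (1/12)/(11/12) = 1/11.
Likelihood ratio of a positive = 0.85/0.05 = 17.
Target odds: 0.99 ÷ 0.01 = 99.
Require 17ⁿ ≥ 99 ÷ (1/11) = 1089.
17² = 289 falls short of 1089 but 17³ = 4913 reaches it, so n = 3.

3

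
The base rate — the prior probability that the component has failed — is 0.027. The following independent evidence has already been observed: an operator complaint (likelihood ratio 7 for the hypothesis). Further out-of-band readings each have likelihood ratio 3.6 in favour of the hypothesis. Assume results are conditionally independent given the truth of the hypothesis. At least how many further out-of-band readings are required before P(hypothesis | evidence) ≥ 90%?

Prior odds = 0.027/0.973 = 27/973.
Bayes factor of the evidence already in hand = 7.
Odds after that evidence = (27/973) × 7 = 27/139.
Target odds = 0.9/0.1 = 9.
Need 3.6ⁿ ≥ 9 ÷ (27/139) = 139/3.
3.6² = 12.96 falls short of 139/3 but 3.6³ = 46.656 reaches it, so n = 3.

3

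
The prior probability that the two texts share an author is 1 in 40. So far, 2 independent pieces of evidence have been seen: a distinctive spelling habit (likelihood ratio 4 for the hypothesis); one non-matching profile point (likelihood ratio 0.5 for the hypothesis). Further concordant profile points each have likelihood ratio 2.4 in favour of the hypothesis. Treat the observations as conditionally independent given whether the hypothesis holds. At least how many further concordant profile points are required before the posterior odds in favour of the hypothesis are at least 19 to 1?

Prior odds = 0.025/0.975 = 1/39.
Combined Bayes factor of the evidence already in hand = 4 × 0.5 = 2.
Odds after that evidence = (1/39) × 2 = 2/39.
Target odds = 19.
Need 2.4ⁿ ≥ 19 ÷ (2/39) = 370.5.
2.4⁶ = 2985984/15625 falls short of 370.5 but 2.4⁷ = 35831808/78125 reaches it, so n = 7.

7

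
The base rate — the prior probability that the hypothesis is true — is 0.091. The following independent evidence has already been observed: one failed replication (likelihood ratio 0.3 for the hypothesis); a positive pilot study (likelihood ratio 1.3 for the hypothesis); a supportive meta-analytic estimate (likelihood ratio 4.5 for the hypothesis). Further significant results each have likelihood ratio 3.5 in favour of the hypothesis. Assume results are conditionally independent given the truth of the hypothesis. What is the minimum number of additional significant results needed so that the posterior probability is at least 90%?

4

Prior odds = 0.091/0.909 = 91/909.
Combined Bayes factor of the evidence already in hand = 0.3 × 1.3 × 4.5 = 1.755.
Odds after that evidence = (91/909) × 1.755 = 3549/20200.
Target odds = 0.9/0.1 = 9.
Need 3.5ⁿ ≥ 9 ÷ (3549/20200) = 60600/1183.
3.5³ = 42.875 falls short of 60600/1183 but 3.5⁴ = 150.0625 reaches it, so n = 4.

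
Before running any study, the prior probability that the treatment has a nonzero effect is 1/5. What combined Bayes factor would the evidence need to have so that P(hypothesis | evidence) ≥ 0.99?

Prior odds = 0.2/0.8 = 0.25.
Target odds = 0.99/0.01 = 99.
Required Bayes factor = 99 ÷ 0.25 = 396.

396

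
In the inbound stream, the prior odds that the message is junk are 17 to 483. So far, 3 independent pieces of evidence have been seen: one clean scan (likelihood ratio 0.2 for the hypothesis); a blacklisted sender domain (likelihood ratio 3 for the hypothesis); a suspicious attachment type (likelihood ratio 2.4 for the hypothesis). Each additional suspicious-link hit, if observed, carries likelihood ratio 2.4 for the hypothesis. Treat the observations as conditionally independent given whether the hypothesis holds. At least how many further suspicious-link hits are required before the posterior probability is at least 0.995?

Prior odds = 17/483.
Combined Bayes factor of the evidence already in hand = 0.2 × 3 × 2.4 = 1.44.
Odds after that evidence = (17/483) × 1.44 = 204/4025.
Target odds = 0.995/0.005 = 199.
Need 2.4ⁿ ≥ 199 ÷ (204/4025) = 800975/204.
2.4⁹ ≈2641.81 falls short of 800975/204 but 2.4¹⁰ ≈6340.34 reaches it, so n = 10.

10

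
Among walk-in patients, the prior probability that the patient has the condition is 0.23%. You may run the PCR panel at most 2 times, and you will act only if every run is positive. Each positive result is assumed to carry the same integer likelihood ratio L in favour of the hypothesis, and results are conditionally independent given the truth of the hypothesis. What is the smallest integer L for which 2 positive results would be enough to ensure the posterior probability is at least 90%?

Prior odds = 0.0023/0.9977 = 23/9977.
Target odds = 0.9/0.1 = 9.
Need L² ≥ 9 ÷ (23/9977) = 89793/23.
62² = 3844 < 89793/23 ≤ 3969 = 63², so L = 63.

63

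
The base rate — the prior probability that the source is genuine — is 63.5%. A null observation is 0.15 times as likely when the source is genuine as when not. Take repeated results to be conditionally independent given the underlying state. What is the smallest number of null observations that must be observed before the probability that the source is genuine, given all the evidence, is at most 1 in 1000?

4

Prior odds = 0.635/0.365 = 127/73.
Likelihood ratio per null observation = 0.15.
Target odds: 0.001 ÷ 0.999 = 1/999.
Need (127/73) × 0.15ⁿ ≤ 1/999, i.e. 0.15ⁿ ≤ 73/126873.
0.15³ = 0.003375 is still above 73/126873 but 0.15⁴ = 81/160000 is at or below it, so n = 4.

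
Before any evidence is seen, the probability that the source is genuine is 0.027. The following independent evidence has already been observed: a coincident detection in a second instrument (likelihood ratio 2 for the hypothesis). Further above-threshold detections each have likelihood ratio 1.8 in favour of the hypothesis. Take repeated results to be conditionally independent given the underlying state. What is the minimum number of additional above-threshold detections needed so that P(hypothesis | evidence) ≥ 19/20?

Prior odds = 0.027/0.973 = 27/973.
Bayes factor of the evidence already in hand = 2.
Odds after that evidence = (27/973) × 2 = 54/973.
Target odds = 0.95/0.05 = 19.
Need 1.8ⁿ ≥ 19 ÷ (54/973) = 18487/54.
1.8⁹ = 387420489/1953125 falls short of 18487/54 but 1.8¹⁰ ≈357.047 reaches it, so n = 10.

10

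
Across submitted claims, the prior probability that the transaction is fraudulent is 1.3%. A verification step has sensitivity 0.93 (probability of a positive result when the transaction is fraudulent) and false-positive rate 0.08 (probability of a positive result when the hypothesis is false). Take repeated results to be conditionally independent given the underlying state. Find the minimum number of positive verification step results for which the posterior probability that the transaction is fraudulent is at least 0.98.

Prior odds = 0.013/0.987 = 13/987.
Likelihood ratio of a positive result = 0.93/0.08 = 11.625.
Target posterior odds = 0.98/0.02 = 49.
Require 11.625ⁿ ≥ 49 ÷ (13/987) = 48363/13.
11.625³ = 804357/512 falls short of 48363/13 but 11.625⁴ = 74805201/4096 reaches it, so n = 4.

4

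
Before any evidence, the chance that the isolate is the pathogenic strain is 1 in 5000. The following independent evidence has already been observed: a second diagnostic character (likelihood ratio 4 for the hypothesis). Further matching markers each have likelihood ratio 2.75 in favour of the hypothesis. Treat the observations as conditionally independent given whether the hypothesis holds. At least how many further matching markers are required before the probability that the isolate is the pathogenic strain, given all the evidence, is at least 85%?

9

Prior odds = 0.0002/0.9998 = 1/4999.
Bayes factor of the evidence already in hand = 4.
Odds after that evidence = (1/4999) × 4 = 4/4999.
Target odds = 0.85/0.15 = 17/3.
Need 2.75ⁿ ≥ 17/3 ÷ (4/4999) = 84983/12.
2.75⁸ = 214358881/65536 falls short of 84983/12 but 2.75⁹ ≈8994.86 reaches it, so n = 9.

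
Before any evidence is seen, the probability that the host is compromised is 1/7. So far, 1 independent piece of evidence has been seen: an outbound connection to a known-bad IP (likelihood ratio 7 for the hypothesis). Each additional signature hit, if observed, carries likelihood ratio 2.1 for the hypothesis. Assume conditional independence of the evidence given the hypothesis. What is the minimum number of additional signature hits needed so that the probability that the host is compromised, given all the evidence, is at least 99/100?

Prior odds = (1/7)/(6/7) = 1/6.
Bayes factor of the evidence already in hand = 7.
Odds after that evidence = (1/6) × 7 = 7/6.
Target odds = 0.99/0.01 = 99.
Need 2.1ⁿ ≥ 99 ÷ (7/6) = 594/7.
2.1⁵ = 4084101/100000 falls short of 594/7 but 2.1⁶ = 85766121/1000000 reaches it, so n = 6.

6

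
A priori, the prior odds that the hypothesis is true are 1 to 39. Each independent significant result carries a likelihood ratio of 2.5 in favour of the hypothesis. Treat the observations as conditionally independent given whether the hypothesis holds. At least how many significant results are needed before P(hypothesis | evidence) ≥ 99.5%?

Prior odds = 1/39.
Likelihood ratio per significant result = 2.5.
Target odds: 0.995 ÷ 0.005 = 199.
Need (1/39) × 2.5ⁿ ≥ 199, i.e. 2.5ⁿ ≥ 7761.
2.5⁹ = 1953125/512 falls short of 7761 but 2.5¹⁰ = 9765625/1024 reaches it, so n = 10.

10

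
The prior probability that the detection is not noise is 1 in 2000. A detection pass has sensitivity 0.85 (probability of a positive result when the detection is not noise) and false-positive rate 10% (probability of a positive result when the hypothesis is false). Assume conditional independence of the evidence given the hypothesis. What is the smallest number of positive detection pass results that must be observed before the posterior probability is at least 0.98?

6

Prior odds = 0.0005/0.9995 = 1/1999.
Likelihood ratio of a positive result = 0.85/0.1 = 8.5.
Target odds: 0.98 ÷ 0.02 = 49.
Need (1/1999) × 8.5ⁿ ≥ 49, i.e. 8.5ⁿ ≥ 97951.
8.5⁵ = 44370.53125 falls short of 97951 but 8.5⁶ = 24137569/64 reaches it, so n = 6.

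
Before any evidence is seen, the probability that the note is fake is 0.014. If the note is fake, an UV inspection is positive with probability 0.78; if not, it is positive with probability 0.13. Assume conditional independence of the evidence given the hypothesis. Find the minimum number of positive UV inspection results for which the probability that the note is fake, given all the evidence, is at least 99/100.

Prior odds = 0.014/0.986 = 7/493.
Likelihood ratio of a positive = 0.78/0.13 = 6.
Target posterior odds = 0.99/0.01 = 99.
Require 6ⁿ ≥ 99 ÷ (7/493) = 48807/7.
6⁴ = 1296 falls short of 48807/7 but 6⁵ = 7776 reaches it, so n = 5.

5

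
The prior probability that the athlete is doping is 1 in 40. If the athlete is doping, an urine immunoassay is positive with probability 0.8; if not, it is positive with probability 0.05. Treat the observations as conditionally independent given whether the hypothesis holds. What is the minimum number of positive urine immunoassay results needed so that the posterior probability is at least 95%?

Prior odds: 0.025 ÷ 0.975 = 1/39.
Likelihood ratio of a positive = 0.8/0.05 = 16.
Target posterior odds = 0.95/0.05 = 19.
Require 16ⁿ ≥ 19 ÷ (1/39) = 741.
16² = 256 falls short of 741 but 16³ = 4096 reaches it, so n = 3.

3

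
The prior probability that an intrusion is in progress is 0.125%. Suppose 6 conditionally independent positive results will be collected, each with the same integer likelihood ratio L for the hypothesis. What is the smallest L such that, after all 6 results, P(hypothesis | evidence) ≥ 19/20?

5

Prior odds = 0.00125/0.99875 = 1/799.
Target odds = 0.95/0.05 = 19.
Need L⁶ ≥ 19 ÷ (1/799) = 15181.
4⁶ = 4096 < 15181 ≤ 15625 = 5⁶, so L = 5.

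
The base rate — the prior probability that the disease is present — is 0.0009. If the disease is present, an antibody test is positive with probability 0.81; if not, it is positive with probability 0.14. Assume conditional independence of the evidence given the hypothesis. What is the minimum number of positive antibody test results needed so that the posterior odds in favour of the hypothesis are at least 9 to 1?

Prior odds = 0.0009/0.9991 = 9/9991.
Likelihood ratio of a positive = 0.81/0.14 = 81/14.
Target odds = 9.
Require (81/14)ⁿ ≥ 9 ÷ (9/9991) = 9991.
(81/14)⁵ ≈6483.13 falls short of 9991 but (81/14)⁶ ≈37509.6 reaches it, so n = 6.

6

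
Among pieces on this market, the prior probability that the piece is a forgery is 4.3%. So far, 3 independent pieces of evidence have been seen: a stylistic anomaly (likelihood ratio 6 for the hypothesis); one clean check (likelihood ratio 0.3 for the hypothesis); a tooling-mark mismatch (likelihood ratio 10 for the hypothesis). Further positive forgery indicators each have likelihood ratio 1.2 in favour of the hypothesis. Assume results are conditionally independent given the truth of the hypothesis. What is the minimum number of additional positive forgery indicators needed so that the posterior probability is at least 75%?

Prior odds = 0.043/0.957 = 43/957.
Combined Bayes factor of the evidence already in hand = 6 × 0.3 × 10 = 18.
Odds after that evidence = (43/957) × 18 = 258/319.
Target odds = 0.75/0.25 = 3.
Need 1.2ⁿ ≥ 3 ÷ (258/319) = 319/86.
1.2⁷ = 279936/78125 falls short of 319/86 but 1.2⁸ = 1679616/390625 reaches it, so n = 8.

8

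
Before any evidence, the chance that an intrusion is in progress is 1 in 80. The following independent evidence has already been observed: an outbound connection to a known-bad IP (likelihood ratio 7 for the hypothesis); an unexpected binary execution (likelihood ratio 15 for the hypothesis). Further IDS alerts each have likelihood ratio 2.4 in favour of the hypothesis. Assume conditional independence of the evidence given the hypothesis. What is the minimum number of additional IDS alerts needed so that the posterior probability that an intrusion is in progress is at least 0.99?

Prior odds = 0.0125/0.9875 = 1/79.
Combined Bayes factor of the evidence already in hand = 7 × 15 = 105.
Odds after that evidence = (1/79) × 105 = 105/79.
Target odds = 0.99/0.01 = 99.
Need 2.4ⁿ ≥ 99 ÷ (105/79) = 2607/35.
2.4⁴ = 33.1776 falls short of 2607/35 but 2.4⁵ = 79.62624 reaches it, so n = 5.

5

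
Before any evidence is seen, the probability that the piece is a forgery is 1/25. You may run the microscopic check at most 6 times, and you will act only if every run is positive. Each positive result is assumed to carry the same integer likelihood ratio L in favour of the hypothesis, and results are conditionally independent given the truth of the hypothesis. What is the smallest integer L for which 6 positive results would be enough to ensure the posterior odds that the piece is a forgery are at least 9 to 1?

3

Prior odds = 0.04/0.96 = 1/24.
Target odds = 9.
Need L⁶ ≥ 9 ÷ (1/24) = 216.
2⁶ = 64 < 216 ≤ 729 = 3⁶, so L = 3.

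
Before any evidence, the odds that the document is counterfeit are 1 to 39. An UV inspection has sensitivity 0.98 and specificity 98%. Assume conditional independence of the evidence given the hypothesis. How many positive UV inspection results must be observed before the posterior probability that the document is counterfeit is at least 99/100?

3

Prior odds = 1/39.
False-positive rate = 1 − 0.98 = 0.02; likelihood ratio of a positive = 0.98/0.02 = 49.
Target posterior odds = 0.99/0.01 = 99.
Need (1/39) × 49ⁿ ≥ 99, i.e. 49ⁿ ≥ 3861.
49² = 2401 falls short of 3861 but 49³ = 117649 reaches it, so n = 3.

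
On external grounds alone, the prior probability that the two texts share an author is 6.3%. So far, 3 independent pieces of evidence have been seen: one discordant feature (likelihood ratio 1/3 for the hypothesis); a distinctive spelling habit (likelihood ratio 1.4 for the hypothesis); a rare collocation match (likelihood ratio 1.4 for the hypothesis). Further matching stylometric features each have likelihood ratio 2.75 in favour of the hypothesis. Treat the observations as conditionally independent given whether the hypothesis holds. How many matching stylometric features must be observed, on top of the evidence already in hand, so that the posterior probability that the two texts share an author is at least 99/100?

Prior odds = 0.063/0.937 = 63/937.
Combined Bayes factor of the evidence already in hand = (1/3) × 1.4 × 1.4 = 49/75.
Odds after that evidence = (63/937) × 49/75 = 1029/23425.
Target odds = 0.99/0.01 = 99.
Need 2.75ⁿ ≥ 99 ÷ (1029/23425) = 773025/343.
2.75⁷ = 19487171/16384 falls short of 773025/343 but 2.75⁸ = 214358881/65536 reaches it, so n = 8.

8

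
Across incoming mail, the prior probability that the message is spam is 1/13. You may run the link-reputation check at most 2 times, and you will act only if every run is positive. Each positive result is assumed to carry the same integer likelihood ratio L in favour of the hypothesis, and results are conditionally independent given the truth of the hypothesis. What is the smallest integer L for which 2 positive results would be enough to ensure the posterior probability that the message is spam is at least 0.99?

Prior odds = (1/13)/(12/13) = 1/12.
Target odds = 0.99/0.01 = 99.
Need L² ≥ 99 ÷ (1/12) = 1188.
34² = 1156 < 1188 ≤ 1225 = 35², so L = 35.

35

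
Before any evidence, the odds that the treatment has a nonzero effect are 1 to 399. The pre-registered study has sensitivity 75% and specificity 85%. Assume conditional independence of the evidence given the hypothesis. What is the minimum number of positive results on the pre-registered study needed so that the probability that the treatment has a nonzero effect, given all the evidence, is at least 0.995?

Prior odds = 1/399.
False-positive rate = 1 − 0.85 = 0.15; likelihood ratio of a positive = 0.75/0.15 = 5.
Target odds: 0.995 ÷ 0.005 = 199.
Require 5ⁿ ≥ 199 ÷ (1/399) = 79401.
5⁷ = 78125 falls short of 79401 but 5⁸ = 390625 reaches it, so n = 8.

8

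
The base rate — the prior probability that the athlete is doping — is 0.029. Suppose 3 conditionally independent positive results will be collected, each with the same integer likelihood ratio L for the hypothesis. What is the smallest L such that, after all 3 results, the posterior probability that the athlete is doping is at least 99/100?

Prior odds = 0.029/0.971 = 29/971.
Target odds = 0.99/0.01 = 99.
Need L³ ≥ 99 ÷ (29/971) = 96129/29.
14³ = 2744 < 96129/29 ≤ 3375 = 15³, so L = 15.

15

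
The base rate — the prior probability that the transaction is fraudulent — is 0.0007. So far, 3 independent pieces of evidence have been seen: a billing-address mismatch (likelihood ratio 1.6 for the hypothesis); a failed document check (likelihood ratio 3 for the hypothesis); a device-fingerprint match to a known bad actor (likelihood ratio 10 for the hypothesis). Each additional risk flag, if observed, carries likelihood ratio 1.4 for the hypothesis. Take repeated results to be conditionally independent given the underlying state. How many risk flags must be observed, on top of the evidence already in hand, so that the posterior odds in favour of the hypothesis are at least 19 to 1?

Prior odds = 0.0007/0.9993 = 7/9993.
Combined Bayes factor of the evidence already in hand = 1.6 × 3 × 10 = 48.
Odds after that evidence = (7/9993) × 48 = 112/3331.
Target odds = 19.
Need 1.4ⁿ ≥ 19 ÷ (112/3331) = 63289/112.
1.4¹⁸ ≈426.879 falls short of 63289/112 but 1.4¹⁹ ≈597.63 reaches it, so n = 19.

19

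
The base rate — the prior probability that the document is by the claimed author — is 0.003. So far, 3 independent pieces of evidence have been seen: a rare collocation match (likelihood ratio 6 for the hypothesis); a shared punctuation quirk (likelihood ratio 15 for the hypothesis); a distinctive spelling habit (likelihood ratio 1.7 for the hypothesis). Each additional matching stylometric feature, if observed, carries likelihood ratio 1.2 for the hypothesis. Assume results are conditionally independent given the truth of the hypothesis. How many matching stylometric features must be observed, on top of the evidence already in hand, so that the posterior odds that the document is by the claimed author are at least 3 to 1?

Prior odds = 0.003/0.997 = 3/997.
Combined Bayes factor of the evidence already in hand = 6 × 15 × 1.7 = 153.
Odds after that evidence = (3/997) × 153 = 459/997.
Target odds = 3.
Need 1.2ⁿ ≥ 3 ÷ (459/997) = 997/153.
1.2¹⁰ = 60466176/9765625 falls short of 997/153 but 1.2¹¹ = 362797056/48828125 reaches it, so n = 11.

11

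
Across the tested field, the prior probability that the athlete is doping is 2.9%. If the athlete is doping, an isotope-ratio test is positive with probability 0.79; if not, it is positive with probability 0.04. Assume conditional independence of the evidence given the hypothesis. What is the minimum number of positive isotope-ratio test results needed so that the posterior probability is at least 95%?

Prior odds = 0.029/0.971 = 29/971.
Likelihood ratio of a positive = 0.79/0.04 = 19.75.
Target posterior odds = 0.95/0.05 = 19.
Need (29/971) × 19.75ⁿ ≥ 19, i.e. 19.75ⁿ ≥ 18449/29.
19.75² = 390.0625 falls short of 18449/29 but 19.75³ = 7703.734375 reaches it, so n = 3.

3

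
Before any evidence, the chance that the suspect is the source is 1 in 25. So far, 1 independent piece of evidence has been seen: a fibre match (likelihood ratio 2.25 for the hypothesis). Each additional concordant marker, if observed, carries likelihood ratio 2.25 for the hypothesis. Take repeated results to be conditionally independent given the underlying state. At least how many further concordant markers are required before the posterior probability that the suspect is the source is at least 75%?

Prior odds = 0.04/0.96 = 1/24.
Bayes factor of the evidence already in hand = 2.25.
Odds after that evidence = (1/24) × 2.25 = 0.09375.
Target odds = 0.75/0.25 = 3.
Need 2.25ⁿ ≥ 3 ÷ 0.09375 = 32.
2.25⁴ = 25.62890625 falls short of 32 but 2.25⁵ = 59049/1024 reaches it, so n = 5.

5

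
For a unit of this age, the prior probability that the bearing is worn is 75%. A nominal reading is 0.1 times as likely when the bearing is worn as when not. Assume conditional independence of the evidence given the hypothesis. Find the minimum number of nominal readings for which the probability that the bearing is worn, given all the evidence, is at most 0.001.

Prior odds: 0.75 ÷ 0.25 = 3.
Likelihood ratio per nominal reading = 0.1.
Target odds: 0.001 ÷ 0.999 = 1/999.
Require 0.1ⁿ ≤ 1/999 ÷ 3 = 1/2997.
0.1³ = 0.001 is still above 1/2997 but 0.1⁴ = 0.0001 is at or below it, so n = 4.

4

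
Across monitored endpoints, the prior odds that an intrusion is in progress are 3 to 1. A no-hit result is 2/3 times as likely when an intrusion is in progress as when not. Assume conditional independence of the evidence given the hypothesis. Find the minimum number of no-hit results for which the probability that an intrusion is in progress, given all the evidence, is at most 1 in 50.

Prior odds = 3.
Likelihood ratio per no-hit result = 2/3.
Target posterior odds = 0.02/0.98 = 1/49.
Need 3 × (2/3)ⁿ ≤ 1/49, i.e. (2/3)ⁿ ≤ 1/147.
(2/3)¹² = 4096/531441 is still above 1/147 but (2/3)¹³ = 8192/1594323 is at or below it, so n = 13.

13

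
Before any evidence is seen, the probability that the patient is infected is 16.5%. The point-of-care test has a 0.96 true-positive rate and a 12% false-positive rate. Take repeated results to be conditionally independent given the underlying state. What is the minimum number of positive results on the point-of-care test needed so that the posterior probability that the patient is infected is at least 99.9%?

5

Prior odds: 0.165 ÷ 0.835 = 33/167.
Likelihood ratio of a positive result = 0.96/0.12 = 8.
Target posterior odds = 0.999/0.001 = 999.
Need (33/167) × 8ⁿ ≥ 999, i.e. 8ⁿ ≥ 55611/11.
8⁴ = 4096 falls short of 55611/11 but 8⁵ = 32768 reaches it, so n = 5.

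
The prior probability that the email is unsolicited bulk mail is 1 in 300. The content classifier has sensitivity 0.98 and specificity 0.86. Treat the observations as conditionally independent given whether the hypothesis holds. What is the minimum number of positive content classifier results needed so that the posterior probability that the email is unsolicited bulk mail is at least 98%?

5

Prior odds = (1/300)/(299/300) = 1/299.
False-positive rate = 1 − 0.86 = 0.14; likelihood ratio of a positive = 0.98/0.14 = 7.
Target odds: 0.98 ÷ 0.02 = 49.
Need (1/299) × 7ⁿ ≥ 49, i.e. 7ⁿ ≥ 14651.
7⁴ = 2401 falls short of 14651 but 7⁵ = 16807 reaches it, so n = 5.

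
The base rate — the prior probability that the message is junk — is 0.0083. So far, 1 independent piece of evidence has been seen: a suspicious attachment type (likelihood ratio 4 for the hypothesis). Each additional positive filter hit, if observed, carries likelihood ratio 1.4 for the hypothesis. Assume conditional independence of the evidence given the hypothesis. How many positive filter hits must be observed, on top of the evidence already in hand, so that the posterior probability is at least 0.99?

Prior odds = 0.0083/0.9917 = 83/9917.
Bayes factor of the evidence already in hand = 4.
Odds after that evidence = (83/9917) × 4 = 332/9917.
Target odds = 0.99/0.01 = 99.
Need 1.4ⁿ ≥ 99 ÷ (332/9917) = 981783/332.
1.4²³ ≈2295.86 falls short of 981783/332 but 1.4²⁴ ≈3214.2 reaches it, so n = 24.

24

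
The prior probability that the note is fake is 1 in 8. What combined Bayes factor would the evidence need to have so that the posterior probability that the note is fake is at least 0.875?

49

Prior odds = 0.125/0.875 = 1/7.
Target odds = 0.875/0.125 = 7.
Required Bayes factor = 7 ÷ (1/7) = 49.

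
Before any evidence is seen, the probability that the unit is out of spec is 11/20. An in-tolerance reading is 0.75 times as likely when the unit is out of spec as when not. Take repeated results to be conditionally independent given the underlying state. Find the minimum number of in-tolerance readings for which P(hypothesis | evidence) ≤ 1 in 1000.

25

Prior odds: 0.55 ÷ 0.45 = 11/9.
Likelihood ratio per in-tolerance reading = 0.75.
Target odds: 0.001 ÷ 0.999 = 1/999.
Require 0.75ⁿ ≤ 1/999 ÷ (11/9) = 1/1221.
0.75²⁴ ≈0.00100339 is still above 1/1221 but 0.75²⁵ ≈0.000752543 is at or below it, so n = 25.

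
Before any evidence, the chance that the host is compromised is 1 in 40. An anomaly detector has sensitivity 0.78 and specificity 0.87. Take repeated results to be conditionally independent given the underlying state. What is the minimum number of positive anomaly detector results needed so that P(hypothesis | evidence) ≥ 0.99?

5

Prior odds: 0.025 ÷ 0.975 = 1/39.
False-positive rate = 1 − 0.87 = 0.13; likelihood ratio of a positive = 0.78/0.13 = 6.
Target odds: 0.99 ÷ 0.01 = 99.
Need (1/39) × 6ⁿ ≥ 99, i.e. 6ⁿ ≥ 3861.
6⁴ = 1296 falls short of 3861 but 6⁵ = 7776 reaches it, so n = 5.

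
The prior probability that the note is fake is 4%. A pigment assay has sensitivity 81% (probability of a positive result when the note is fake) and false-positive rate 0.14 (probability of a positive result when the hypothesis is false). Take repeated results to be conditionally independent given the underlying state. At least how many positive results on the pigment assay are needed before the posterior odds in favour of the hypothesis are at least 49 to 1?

5

Prior odds = 0.04/0.96 = 1/24.
Likelihood ratio of a positive result = 0.81/0.14 = 81/14.
Target odds = 49.
Require (81/14)ⁿ ≥ 49 ÷ (1/24) = 1176.
(81/14)⁴ = 43046721/38416 falls short of 1176 but (81/14)⁵ ≈6483.13 reaches it, so n = 5.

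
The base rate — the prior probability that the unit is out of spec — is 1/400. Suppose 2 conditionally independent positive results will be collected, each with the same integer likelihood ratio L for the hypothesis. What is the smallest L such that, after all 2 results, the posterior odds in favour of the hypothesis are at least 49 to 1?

140

Prior odds = 0.0025/0.9975 = 1/399.
Target odds = 49.
Need L² ≥ 49 ÷ (1/399) = 19551.
139² = 19321 < 19551 ≤ 19600 = 140², so L = 140.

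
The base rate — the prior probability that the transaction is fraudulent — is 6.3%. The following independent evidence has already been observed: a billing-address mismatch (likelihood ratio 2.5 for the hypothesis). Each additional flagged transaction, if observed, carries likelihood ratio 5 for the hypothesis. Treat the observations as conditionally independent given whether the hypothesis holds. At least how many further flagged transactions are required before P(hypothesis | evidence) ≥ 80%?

Prior odds = 0.063/0.937 = 63/937.
Bayes factor of the evidence already in hand = 2.5.
Odds after that evidence = (63/937) × 2.5 = 315/1874.
Target odds = 0.8/0.2 = 4.
Need 5ⁿ ≥ 4 ÷ (315/1874) = 7496/315.
5¹ = 5 falls short of 7496/315 but 5² = 25 reaches it, so n = 2.

2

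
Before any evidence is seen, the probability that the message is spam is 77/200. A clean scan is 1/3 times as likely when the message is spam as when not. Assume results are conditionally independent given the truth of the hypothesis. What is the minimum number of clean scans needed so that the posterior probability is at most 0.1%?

6

Prior odds = 0.385/0.615 = 77/123.
Likelihood ratio per clean scan = 1/3.
Target odds: 0.001 ÷ 0.999 = 1/999.
Require (1/3)ⁿ ≤ 1/999 ÷ (77/123) = 41/25641.
(1/3)⁵ = 1/243 is still above 41/25641 but (1/3)⁶ = 1/729 is at or below it, so n = 6.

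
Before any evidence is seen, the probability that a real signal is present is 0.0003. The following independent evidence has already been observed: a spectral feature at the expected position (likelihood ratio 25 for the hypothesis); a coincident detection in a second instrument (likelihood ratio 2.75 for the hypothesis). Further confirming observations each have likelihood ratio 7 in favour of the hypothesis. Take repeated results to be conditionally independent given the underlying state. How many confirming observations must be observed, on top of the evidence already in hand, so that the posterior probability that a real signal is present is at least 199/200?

5

Prior odds = 0.0003/0.9997 = 3/9997.
Combined Bayes factor of the evidence already in hand = 25 × 2.75 = 68.75.
Odds after that evidence = (3/9997) × 68.75 = 825/39988.
Target odds = 0.995/0.005 = 199.
Need 7ⁿ ≥ 199 ÷ (825/39988) = 7957612/825.
7⁴ = 2401 falls short of 7957612/825 but 7⁵ = 16807 reaches it, so n = 5.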